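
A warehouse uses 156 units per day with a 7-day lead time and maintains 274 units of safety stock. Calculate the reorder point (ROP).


Formula: ROP = (Daily Demand * Lead Time) + Safety Stock
Demand during lead time = 156 * 7 = 1092 units
ROP = 1092 + 274 = 1366 units

1366 units


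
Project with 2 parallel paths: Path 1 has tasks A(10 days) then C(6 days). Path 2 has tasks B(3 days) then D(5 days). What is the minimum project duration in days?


Path 1 = 10 + 6 = 16 days
Path 2 = 3 + 5 = 8 days
Duration = max(16, 8) = 16 days

16 days


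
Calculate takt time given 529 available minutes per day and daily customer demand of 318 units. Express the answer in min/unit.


Formula: Takt Time = Available Production Time / Customer Demand
Takt = 529 min/day / 318 units/day
Takt = 1.66 min/unit

1.66 min/unit


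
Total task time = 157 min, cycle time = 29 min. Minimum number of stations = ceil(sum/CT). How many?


Formula: N_min = ceil(Sum of Task Times / Cycle Time)
N_min = ceil(157 min / 29 min) = ceil(5.4138)
N_min = 6 stations

6


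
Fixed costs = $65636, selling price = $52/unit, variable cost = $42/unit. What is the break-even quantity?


Formula: BEQ = Fixed Costs / (Price - Variable Cost)
Contribution margin = $52 - $42 = $10/unit
BEQ = ceil($65636 / $10/unit) = ceil(6563.6) = 6564 units

6564 units


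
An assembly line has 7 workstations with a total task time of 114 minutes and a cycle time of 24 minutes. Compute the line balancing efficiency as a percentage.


Formula: Efficiency = Sum of Task Times / (N_stations * CT) * 100
Total station capacity = 7 stations * 24 min = 168 min
Efficiency = 114 / 168 * 100 = 67.9%

67.9%


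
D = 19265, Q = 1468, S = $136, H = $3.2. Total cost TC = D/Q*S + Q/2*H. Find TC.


TC = 19265/1468 * 136 + 1468/2 * 3.2

$4133.57


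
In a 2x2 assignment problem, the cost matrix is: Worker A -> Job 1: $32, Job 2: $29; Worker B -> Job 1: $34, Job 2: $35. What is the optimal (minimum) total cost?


Option 1: A->1 + B->2 = $32 + $35 = $67
Option 2: A->2 + B->1 = $29 + $34 = $63
Min cost = min($67, $63) = $63

$63


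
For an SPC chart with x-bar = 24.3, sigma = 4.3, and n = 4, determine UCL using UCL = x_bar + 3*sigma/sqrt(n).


UCL = 24.3 + 3 * 4.3 / sqrt(4)

30.75


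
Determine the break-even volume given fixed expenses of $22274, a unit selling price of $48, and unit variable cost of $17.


Formula: BEQ = Fixed Costs / (Price - Variable Cost)
Contribution margin = $48 - $17 = $31/unit
BEQ = ceil($22274 / $31/unit) = ceil(718.52) = 719 units

719 units


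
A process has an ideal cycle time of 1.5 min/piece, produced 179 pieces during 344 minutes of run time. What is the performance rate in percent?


Formula: Performance = (Ideal CT * Total Count) / Run Time * 100
Ideal output time = 1.5 * 179 = 268.5 min
Performance = 268.5 / 344 * 100 = 78.1%

78.1%


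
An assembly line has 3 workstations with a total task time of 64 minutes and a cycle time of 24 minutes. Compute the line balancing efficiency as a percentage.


Formula: Efficiency = Sum of Task Times / (N_stations * CT) * 100
Total station capacity = 3 stations * 24 min = 72 min
Efficiency = 64 / 72 * 100 = 88.9%

88.9%


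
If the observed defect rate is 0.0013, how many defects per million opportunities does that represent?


DPMO = defect_rate * 1000000 = 0.0013 * 1000000

1300


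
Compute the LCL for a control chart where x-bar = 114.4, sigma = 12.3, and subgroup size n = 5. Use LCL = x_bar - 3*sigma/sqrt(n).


LCL = 114.4 - 3 * 12.3 / sqrt(5)

97.9


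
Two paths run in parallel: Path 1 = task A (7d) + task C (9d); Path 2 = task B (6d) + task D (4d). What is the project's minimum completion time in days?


Path 1 = 7 + 9 = 16 days
Path 2 = 6 + 4 = 10 days
Duration = max(16, 10) = 16 days

16 days


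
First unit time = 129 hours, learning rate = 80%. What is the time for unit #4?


Formula: T_n = T_1 * (learning_rate)^(log2(n)) where learning_rate = rate/100
Doublings = log2(4) = 2
T_n = 129 * 0.8^2
T_n = 129 * 0.64 = 82.6 hours

82.6 hours


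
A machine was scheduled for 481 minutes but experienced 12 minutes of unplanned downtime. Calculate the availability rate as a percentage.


Formula: Availability = (Planned Time - Downtime) / Planned Time * 100
Uptime = 481 - 12 = 469 min
Availability = 469 / 481 * 100 = 97.5%

97.5%


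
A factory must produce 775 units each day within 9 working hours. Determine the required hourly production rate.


Formula: Production Rate = Daily Demand / Available Hours
Rate = 775 units/day / 9 hours/day
Rate = 86.1 units/hour

86.1 units/hour


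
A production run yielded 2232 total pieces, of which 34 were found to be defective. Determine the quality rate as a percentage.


Formula: Quality Rate = Good Pieces / Total Pieces * 100
Good pieces = 2232 - 34 = 2198
QR = 2198 / 2232 * 100 = 98.5%

98.5%


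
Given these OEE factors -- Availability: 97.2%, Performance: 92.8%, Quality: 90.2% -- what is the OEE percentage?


Formula: OEE = Availability * Performance * Quality / 10000
A * P = 97.2% * 92.8% / 100 = 90.2%
OEE = 90.2% * 90.2% / 100 = 81.4%

81.4%


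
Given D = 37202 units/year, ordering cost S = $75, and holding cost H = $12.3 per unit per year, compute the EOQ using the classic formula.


Formula: EOQ = sqrt(2 * D * S / H)
Numerator: 2 * 37202 * 75 = 5580300
2DS/H = 5580300 / 12.3 = 453682.9
EOQ = sqrt(453682.9) = 673.6 units

673.6 units


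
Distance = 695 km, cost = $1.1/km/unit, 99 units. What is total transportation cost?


TC = dist * cost * units = 695 * 1.1 * 99 = $75685.50

$75685.50


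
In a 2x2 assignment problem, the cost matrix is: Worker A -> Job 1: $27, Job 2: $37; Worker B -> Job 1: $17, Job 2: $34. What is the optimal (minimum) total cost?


Option 1: A->1 + B->2 = $27 + $34 = $61
Option 2: A->2 + B->1 = $37 + $17 = $54
Min cost = min($61, $54) = $54

$54


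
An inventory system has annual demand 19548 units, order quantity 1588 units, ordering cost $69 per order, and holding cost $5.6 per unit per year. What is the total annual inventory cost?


TC = 19548/1588 * 69 + 1588/2 * 5.6

$5295.78


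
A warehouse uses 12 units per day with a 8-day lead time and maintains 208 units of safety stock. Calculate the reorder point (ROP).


Formula: ROP = (Daily Demand * Lead Time) + Safety Stock
Demand during lead time = 12 * 8 = 96 units
ROP = 96 + 208 = 304 units

304 units


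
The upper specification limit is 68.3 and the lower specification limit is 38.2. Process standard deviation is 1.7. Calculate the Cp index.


Cp = (68.3 - 38.2) / (6 * 1.7)

2.95


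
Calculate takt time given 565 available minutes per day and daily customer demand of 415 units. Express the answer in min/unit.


Formula: Takt Time = Available Production Time / Customer Demand
Takt = 565 min/day / 415 units/day
Takt = 1.36 min/unit

1.36 min/unit


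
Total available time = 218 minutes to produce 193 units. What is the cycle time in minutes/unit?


Formula: CT = Available Time / Number of Units
CT = 218 min / 193 units
CT = 1.13 min/unit

1.13 min/unit


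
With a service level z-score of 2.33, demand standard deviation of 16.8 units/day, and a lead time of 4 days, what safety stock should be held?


Formula: SS = z * sigma_d * sqrt(LT)
sqrt(LT) = sqrt(4) = 2.0
SS = 2.33 * 16.8 * 2.0
SS = 78.3 units

78.3 units


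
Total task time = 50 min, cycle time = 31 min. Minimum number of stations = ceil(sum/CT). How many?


Formula: N_min = ceil(Sum of Task Times / Cycle Time)
N_min = ceil(50 min / 31 min) = ceil(1.6129)
N_min = 2 stations

2


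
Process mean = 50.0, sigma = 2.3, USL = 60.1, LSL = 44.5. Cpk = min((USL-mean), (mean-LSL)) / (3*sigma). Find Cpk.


Cpu = (60.1 - 50.0) / (3 * 2.3) = 1.46
Cpl = (50.0 - 44.5) / (3 * 2.3) = 0.8
Cpk = min(1.46, 0.8) = 0.8

0.8


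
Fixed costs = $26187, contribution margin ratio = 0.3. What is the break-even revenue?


Formula: BER = Fixed Costs / Contribution Margin Ratio
BER = $26187 / 0.3
BER = $87290.00 (to the nearest cent)

$87290.00


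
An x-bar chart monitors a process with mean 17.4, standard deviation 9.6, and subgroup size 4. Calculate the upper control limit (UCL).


UCL = 17.4 + 3 * 9.6 / sqrt(4)

31.8


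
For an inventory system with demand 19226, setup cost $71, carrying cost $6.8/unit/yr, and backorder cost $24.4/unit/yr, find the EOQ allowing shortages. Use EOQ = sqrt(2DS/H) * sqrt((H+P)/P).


Formula: EOQ* = sqrt(2DS/H) * sqrt((H+P)/P)
Base EOQ = sqrt(2*19226*71/6.8) = 633.63 units
Correction = sqrt((6.8+24.4)/24.4) = 1.13079
EOQ* = 633.63 * 1.13079 = 716.5 units

716.5 units


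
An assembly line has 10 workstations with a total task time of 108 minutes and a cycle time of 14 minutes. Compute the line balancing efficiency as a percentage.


Formula: Efficiency = Sum of Task Times / (N_stations * CT) * 100
Total station capacity = 10 stations * 14 min = 140 min
Efficiency = 108 / 140 * 100 = 77.1%

77.1%


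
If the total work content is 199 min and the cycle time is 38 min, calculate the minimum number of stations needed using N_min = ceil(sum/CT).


Formula: N_min = ceil(Sum of Task Times / Cycle Time)
N_min = ceil(199 min / 38 min) = ceil(5.2368)
N_min = 6 stations

6


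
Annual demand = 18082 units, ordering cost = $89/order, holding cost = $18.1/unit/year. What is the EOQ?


Formula: EOQ = sqrt(2 * D * S / H)
Numerator: 2 * 18082 * 89 = 3218596
2DS/H = 3218596 / 18.1 = 177823.0
EOQ = sqrt(177823.0) = 421.7 units

421.7 units


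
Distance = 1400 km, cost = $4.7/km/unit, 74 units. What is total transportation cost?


TC = dist * cost * units = 1400 * 4.7 * 74 = $486920.00

$486920.00


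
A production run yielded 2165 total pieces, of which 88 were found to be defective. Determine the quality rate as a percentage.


Formula: Quality Rate = Good Pieces / Total Pieces * 100
Good pieces = 2165 - 88 = 2077
QR = 2077 / 2165 * 100 = 95.9%

95.9%


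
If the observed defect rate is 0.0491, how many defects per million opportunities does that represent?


DPMO = defect_rate * 1000000 = 0.0491 * 1000000

49100


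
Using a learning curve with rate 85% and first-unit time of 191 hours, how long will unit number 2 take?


Formula: T_n = T_1 * (learning_rate)^(log2(n)) where learning_rate = rate/100
Doublings = log2(2) = 1
T_n = 191 * 0.85^1
T_n = 191 * 0.85 = 162.4 hours

162.4 hours


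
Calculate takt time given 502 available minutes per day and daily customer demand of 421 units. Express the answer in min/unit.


Formula: Takt Time = Available Production Time / Customer Demand
Takt = 502 min/day / 421 units/day
Takt = 1.19 min/unit

1.19 min/unit


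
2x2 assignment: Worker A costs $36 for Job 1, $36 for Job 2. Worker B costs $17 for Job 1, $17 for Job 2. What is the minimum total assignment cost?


Option 1: A->1 + B->2 = $36 + $17 = $53
Option 2: A->2 + B->1 = $36 + $17 = $53
Min cost = min($53, $53) = $53

$53


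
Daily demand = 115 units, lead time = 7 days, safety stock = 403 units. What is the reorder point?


Formula: ROP = (Daily Demand * Lead Time) + Safety Stock
Demand during lead time = 115 * 7 = 805 units
ROP = 805 + 403 = 1208 units

1208 units


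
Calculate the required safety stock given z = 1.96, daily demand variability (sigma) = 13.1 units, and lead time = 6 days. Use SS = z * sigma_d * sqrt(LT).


Formula: SS = z * sigma_d * sqrt(LT)
sqrt(LT) = sqrt(6) = 2.4495
SS = 1.96 * 13.1 * 2.4495
SS = 62.9 units

62.9 units


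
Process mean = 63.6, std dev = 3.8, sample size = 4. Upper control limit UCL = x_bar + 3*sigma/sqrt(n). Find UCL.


UCL = 63.6 + 3 * 3.8 / sqrt(4)

69.3


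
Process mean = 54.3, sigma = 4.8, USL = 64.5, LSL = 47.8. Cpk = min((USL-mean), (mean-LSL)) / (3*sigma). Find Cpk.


Cpu = (64.5 - 54.3) / (3 * 4.8) = 0.71
Cpl = (54.3 - 47.8) / (3 * 4.8) = 0.45
Cpk = min(0.71, 0.45) = 0.45

0.45


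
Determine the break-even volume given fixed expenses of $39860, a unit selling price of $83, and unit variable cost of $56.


Formula: BEQ = Fixed Costs / (Price - Variable Cost)
Contribution margin = $83 - $56 = $27/unit
BEQ = ceil($39860 / $27/unit) = ceil(1476.3) = 1477 units

1477 units


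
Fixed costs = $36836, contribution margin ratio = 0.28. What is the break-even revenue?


Formula: BER = Fixed Costs / Contribution Margin Ratio
BER = $36836 / 0.28
BER = $131557.14 (to the nearest cent)

$131557.14


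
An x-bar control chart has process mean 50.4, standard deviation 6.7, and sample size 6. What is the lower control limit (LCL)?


LCL = 50.4 - 3 * 6.7 / sqrt(6)

42.19


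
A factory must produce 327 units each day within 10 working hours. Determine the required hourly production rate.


Formula: Production Rate = Daily Demand / Available Hours
Rate = 327 units/day / 10 hours/day
Rate = 32.7 units/hour

32.7 units/hour


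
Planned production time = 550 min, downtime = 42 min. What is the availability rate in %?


Formula: Availability = (Planned Time - Downtime) / Planned Time * 100
Uptime = 550 - 42 = 508 min
Availability = 508 / 550 * 100 = 92.4%

92.4%


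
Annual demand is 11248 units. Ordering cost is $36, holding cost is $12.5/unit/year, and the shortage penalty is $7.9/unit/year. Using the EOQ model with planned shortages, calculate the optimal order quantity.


Formula: EOQ* = sqrt(2DS/H) * sqrt((H+P)/P)
Base EOQ = sqrt(2*11248*36/12.5) = 254.54 units
Correction = sqrt((12.5+7.9)/7.9) = 1.60695
EOQ* = 254.54 * 1.60695 = 409.0 units

409.0 units


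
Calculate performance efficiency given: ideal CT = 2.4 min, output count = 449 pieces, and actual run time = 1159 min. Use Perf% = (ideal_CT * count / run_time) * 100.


Formula: Performance = (Ideal CT * Total Count) / Run Time * 100
Ideal output time = 2.4 * 449 = 1077.6 min
Performance = 1077.6 / 1159 * 100 = 93.0%

93.0%


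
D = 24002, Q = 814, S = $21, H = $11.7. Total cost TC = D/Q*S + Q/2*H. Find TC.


TC = 24002/814 * 21 + 814/2 * 11.7

$5381.12


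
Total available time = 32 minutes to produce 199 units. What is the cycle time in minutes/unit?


Formula: CT = Available Time / Number of Units
CT = 32 min / 199 units
CT = 0.16 min/unit

0.16 min/unit


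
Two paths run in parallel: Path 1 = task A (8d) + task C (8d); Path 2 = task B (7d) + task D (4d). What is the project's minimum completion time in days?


Path 1 = 8 + 8 = 16 days
Path 2 = 7 + 4 = 11 days
Duration = max(16, 11) = 16 days

16 days


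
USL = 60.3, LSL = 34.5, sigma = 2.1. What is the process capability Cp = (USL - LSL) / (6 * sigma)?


Cp = (60.3 - 34.5) / (6 * 2.1)

2.05


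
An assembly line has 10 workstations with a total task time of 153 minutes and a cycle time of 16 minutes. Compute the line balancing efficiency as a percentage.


Formula: Efficiency = Sum of Task Times / (N_stations * CT) * 100
Total station capacity = 10 stations * 16 min = 160 min
Efficiency = 153 / 160 * 100 = 95.6%

95.6%


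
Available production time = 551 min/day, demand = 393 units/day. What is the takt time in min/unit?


Formula: Takt Time = Available Production Time / Customer Demand
Takt = 551 min/day / 393 units/day
Takt = 1.4 min/unit

1.4 min/unit


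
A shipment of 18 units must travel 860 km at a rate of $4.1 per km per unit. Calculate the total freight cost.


TC = dist * cost * units = 860 * 4.1 * 18 = $63468.00

$63468.00


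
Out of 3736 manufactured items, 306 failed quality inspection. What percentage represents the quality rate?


Formula: Quality Rate = Good Pieces / Total Pieces * 100
Good pieces = 3736 - 306 = 3430
QR = 3430 / 3736 * 100 = 91.8%

91.8%


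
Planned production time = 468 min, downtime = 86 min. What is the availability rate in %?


Formula: Availability = (Planned Time - Downtime) / Planned Time * 100
Uptime = 468 - 86 = 382 min
Availability = 382 / 468 * 100 = 81.6%

81.6%


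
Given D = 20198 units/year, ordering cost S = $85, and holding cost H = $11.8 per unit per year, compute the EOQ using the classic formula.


Formula: EOQ = sqrt(2 * D * S / H)
Numerator: 2 * 20198 * 85 = 3433660
2DS/H = 3433660 / 11.8 = 290988.1
EOQ = sqrt(290988.1) = 539.4 units

539.4 units


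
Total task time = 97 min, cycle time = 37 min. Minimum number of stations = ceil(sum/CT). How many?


Formula: N_min = ceil(Sum of Task Times / Cycle Time)
N_min = ceil(97 min / 37 min) = ceil(2.6216)
N_min = 3 stations

3


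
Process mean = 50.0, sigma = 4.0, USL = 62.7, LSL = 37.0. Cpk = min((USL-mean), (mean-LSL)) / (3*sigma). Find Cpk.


Cpu = (62.7 - 50.0) / (3 * 4.0) = 1.06
Cpl = (50.0 - 37.0) / (3 * 4.0) = 1.08
Cpk = min(1.06, 1.08) = 1.06

1.06


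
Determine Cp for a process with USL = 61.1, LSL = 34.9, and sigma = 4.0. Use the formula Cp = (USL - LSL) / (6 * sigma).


Cp = (61.1 - 34.9) / (6 * 4.0)

1.09


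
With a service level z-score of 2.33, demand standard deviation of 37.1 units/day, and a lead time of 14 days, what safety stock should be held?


Formula: SS = z * sigma_d * sqrt(LT)
sqrt(LT) = sqrt(14) = 3.7417
SS = 2.33 * 37.1 * 3.7417
SS = 323.4 units

323.4 units


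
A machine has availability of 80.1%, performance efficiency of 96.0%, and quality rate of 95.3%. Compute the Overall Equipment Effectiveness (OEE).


Formula: OEE = Availability * Performance * Quality / 10000
A * P = 80.1% * 96.0% / 100 = 76.9%
OEE = 76.9% * 95.3% / 100 = 73.3%

73.3%


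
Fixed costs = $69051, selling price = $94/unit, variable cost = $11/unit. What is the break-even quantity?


Formula: BEQ = Fixed Costs / (Price - Variable Cost)
Contribution margin = $94 - $11 = $83/unit
BEQ = ceil($69051 / $83/unit) = ceil(831.94) = 832 units

832 units


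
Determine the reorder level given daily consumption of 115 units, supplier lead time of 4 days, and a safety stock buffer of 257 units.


Formula: ROP = (Daily Demand * Lead Time) + Safety Stock
Demand during lead time = 115 * 4 = 460 units
ROP = 460 + 257 = 717 units

717 units


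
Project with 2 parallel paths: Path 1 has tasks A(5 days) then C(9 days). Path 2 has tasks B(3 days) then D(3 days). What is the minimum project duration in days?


Path 1 = 5 + 9 = 14 days
Path 2 = 3 + 3 = 6 days
Duration = max(14, 6) = 14 days

14 days


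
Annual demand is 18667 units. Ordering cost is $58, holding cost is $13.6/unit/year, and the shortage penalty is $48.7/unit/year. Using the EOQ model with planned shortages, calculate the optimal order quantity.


Formula: EOQ* = sqrt(2DS/H) * sqrt((H+P)/P)
Base EOQ = sqrt(2*18667*58/13.6) = 399.02 units
Correction = sqrt((13.6+48.7)/48.7) = 1.13104
EOQ* = 399.02 * 1.13104 = 451.3 units

451.3 units


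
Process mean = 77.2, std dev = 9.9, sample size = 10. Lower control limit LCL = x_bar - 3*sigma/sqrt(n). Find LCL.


LCL = 77.2 - 3 * 9.9 / sqrt(10)

67.81


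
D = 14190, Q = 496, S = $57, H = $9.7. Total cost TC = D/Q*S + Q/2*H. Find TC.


TC = 14190/496 * 57 + 496/2 * 9.7

$4036.31


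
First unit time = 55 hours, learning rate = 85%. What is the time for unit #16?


Formula: T_n = T_1 * (learning_rate)^(log2(n)) where learning_rate = rate/100
Doublings = log2(16) = 4
T_n = 55 * 0.85^4
T_n = 55 * 0.522 = 28.7 hours

28.7 hours


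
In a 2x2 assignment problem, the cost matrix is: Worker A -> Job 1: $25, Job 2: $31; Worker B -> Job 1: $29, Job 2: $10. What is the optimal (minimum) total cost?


Option 1: A->1 + B->2 = $25 + $10 = $35
Option 2: A->2 + B->1 = $31 + $29 = $60
Min cost = min($35, $60) = $35

$35


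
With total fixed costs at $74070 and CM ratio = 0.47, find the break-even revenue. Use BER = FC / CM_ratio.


Formula: BER = Fixed Costs / Contribution Margin Ratio
BER = $74070 / 0.47
BER = $157595.74 (to the nearest cent)

$157595.74


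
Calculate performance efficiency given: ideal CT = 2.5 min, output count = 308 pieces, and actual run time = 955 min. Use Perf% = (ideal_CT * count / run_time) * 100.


Formula: Performance = (Ideal CT * Total Count) / Run Time * 100
Ideal output time = 2.5 * 308 = 770.0 min
Performance = 770.0 / 955 * 100 = 80.6%

80.6%


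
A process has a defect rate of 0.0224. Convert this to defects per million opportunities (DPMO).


DPMO = defect_rate * 1000000 = 0.0224 * 1000000

22400


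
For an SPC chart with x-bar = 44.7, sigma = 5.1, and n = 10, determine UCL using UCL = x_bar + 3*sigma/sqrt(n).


UCL = 44.7 + 3 * 5.1 / sqrt(10)

49.54


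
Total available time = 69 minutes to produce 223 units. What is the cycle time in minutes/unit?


Formula: CT = Available Time / Number of Units
CT = 69 min / 223 units
CT = 0.31 min/unit

0.31 min/unit


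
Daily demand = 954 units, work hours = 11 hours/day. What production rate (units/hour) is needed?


Formula: Production Rate = Daily Demand / Available Hours
Rate = 954 units/day / 11 hours/day
Rate = 86.7 units/hour

86.7 units/hour


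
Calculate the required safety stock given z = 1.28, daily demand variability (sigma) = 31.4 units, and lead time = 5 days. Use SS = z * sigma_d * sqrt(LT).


Formula: SS = z * sigma_d * sqrt(LT)
sqrt(LT) = sqrt(5) = 2.2361
SS = 1.28 * 31.4 * 2.2361
SS = 89.9 units

89.9 units


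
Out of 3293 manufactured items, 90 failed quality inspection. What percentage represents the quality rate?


Formula: Quality Rate = Good Pieces / Total Pieces * 100
Good pieces = 3293 - 90 = 3203
QR = 3203 / 3293 * 100 = 97.3%

97.3%


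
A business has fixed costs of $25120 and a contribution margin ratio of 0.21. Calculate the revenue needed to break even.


Formula: BER = Fixed Costs / Contribution Margin Ratio
BER = $25120 / 0.21
BER = $119619.05 (to the nearest cent)

$119619.05


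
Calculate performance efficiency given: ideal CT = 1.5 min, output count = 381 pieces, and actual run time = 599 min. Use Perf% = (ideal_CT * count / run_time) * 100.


Formula: Performance = (Ideal CT * Total Count) / Run Time * 100
Ideal output time = 1.5 * 381 = 571.5 min
Performance = 571.5 / 599 * 100 = 95.4%

95.4%


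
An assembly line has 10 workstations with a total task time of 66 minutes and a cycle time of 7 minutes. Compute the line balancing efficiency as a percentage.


Formula: Efficiency = Sum of Task Times / (N_stations * CT) * 100
Total station capacity = 10 stations * 7 min = 70 min
Efficiency = 66 / 70 * 100 = 94.3%

94.3%


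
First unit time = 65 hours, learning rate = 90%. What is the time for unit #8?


Formula: T_n = T_1 * (learning_rate)^(log2(n)) where learning_rate = rate/100
Doublings = log2(8) = 3
T_n = 65 * 0.9^3
T_n = 65 * 0.729 = 47.4 hours

47.4 hours


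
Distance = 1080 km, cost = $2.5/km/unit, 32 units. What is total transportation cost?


TC = dist * cost * units = 1080 * 2.5 * 32 = $86400.00

$86400.00


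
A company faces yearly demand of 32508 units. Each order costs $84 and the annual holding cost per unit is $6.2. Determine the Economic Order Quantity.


Formula: EOQ = sqrt(2 * D * S / H)
Numerator: 2 * 32508 * 84 = 5461344
2DS/H = 5461344 / 6.2 = 880861.9
EOQ = sqrt(880861.9) = 938.5 units

938.5 units


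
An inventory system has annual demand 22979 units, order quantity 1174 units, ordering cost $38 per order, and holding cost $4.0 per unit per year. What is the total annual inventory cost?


TC = 22979/1174 * 38 + 1174/2 * 4.0

$3091.78


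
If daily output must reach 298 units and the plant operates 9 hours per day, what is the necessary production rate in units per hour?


Formula: Production Rate = Daily Demand / Available Hours
Rate = 298 units/day / 9 hours/day
Rate = 33.1 units/hour

33.1 units/hour


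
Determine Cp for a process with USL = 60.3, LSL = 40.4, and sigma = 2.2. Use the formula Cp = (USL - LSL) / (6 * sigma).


Cp = (60.3 - 40.4) / (6 * 2.2)

1.51


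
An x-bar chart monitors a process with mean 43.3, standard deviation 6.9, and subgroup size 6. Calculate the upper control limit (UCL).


UCL = 43.3 + 3 * 6.9 / sqrt(6)

51.75


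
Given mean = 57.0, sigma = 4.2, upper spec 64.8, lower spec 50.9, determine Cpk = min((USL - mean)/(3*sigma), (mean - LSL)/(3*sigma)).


Cpu = (64.8 - 57.0) / (3 * 4.2) = 0.62
Cpl = (57.0 - 50.9) / (3 * 4.2) = 0.48
Cpk = min(0.62, 0.48) = 0.48

0.48


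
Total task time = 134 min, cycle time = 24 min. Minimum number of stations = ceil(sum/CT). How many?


Formula: N_min = ceil(Sum of Task Times / Cycle Time)
N_min = ceil(134 min / 24 min) = ceil(5.5833)
N_min = 6 stations

6


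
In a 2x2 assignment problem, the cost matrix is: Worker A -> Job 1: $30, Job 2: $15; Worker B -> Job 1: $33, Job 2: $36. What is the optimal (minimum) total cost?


Option 1: A->1 + B->2 = $30 + $36 = $66
Option 2: A->2 + B->1 = $15 + $33 = $48
Min cost = min($66, $48) = $48

$48


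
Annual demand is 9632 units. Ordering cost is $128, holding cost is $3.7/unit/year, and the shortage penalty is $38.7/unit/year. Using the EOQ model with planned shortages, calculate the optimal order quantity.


Formula: EOQ* = sqrt(2DS/H) * sqrt((H+P)/P)
Base EOQ = sqrt(2*9632*128/3.7) = 816.35 units
Correction = sqrt((3.7+38.7)/38.7) = 1.04671
EOQ* = 816.35 * 1.04671 = 854.5 units

854.5 units


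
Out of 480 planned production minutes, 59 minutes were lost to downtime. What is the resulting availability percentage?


Formula: Availability = (Planned Time - Downtime) / Planned Time * 100
Uptime = 480 - 59 = 421 min
Availability = 421 / 480 * 100 = 87.7%

87.7%


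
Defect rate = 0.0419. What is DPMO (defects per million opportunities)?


DPMO = defect_rate * 1000000 = 0.0419 * 1000000

41900


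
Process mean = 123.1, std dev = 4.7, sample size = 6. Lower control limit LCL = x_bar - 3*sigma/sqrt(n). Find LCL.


LCL = 123.1 - 3 * 4.7 / sqrt(6)

117.34


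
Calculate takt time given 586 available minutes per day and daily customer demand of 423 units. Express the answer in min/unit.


Formula: Takt Time = Available Production Time / Customer Demand
Takt = 586 min/day / 423 units/day
Takt = 1.39 min/unit

1.39 min/unit


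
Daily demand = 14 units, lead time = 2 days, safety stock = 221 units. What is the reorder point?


Formula: ROP = (Daily Demand * Lead Time) + Safety Stock
Demand during lead time = 14 * 2 = 28 units
ROP = 28 + 221 = 249 units

249 units


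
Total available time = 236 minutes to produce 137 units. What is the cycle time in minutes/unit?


Formula: CT = Available Time / Number of Units
CT = 236 min / 137 units
CT = 1.72 min/unit

1.72 min/unit


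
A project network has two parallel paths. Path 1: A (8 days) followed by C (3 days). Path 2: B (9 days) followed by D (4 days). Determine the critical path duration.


Path 1 = 8 + 3 = 11 days
Path 2 = 9 + 4 = 13 days
Duration = max(11, 13) = 13 days

13 days


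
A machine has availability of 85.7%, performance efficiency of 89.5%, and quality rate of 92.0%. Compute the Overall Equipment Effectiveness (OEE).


Formula: OEE = Availability * Performance * Quality / 10000
A * P = 85.7% * 89.5% / 100 = 76.7%
OEE = 76.7% * 92.0% / 100 = 70.6%

70.6%


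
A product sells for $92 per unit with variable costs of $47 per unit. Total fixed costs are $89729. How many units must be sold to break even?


Formula: BEQ = Fixed Costs / (Price - Variable Cost)
Contribution margin = $92 - $47 = $45/unit
BEQ = ceil($89729 / $45/unit) = ceil(1993.98) = 1994 units

1994 units


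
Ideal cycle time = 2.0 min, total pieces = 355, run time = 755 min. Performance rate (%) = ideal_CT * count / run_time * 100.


Formula: Performance = (Ideal CT * Total Count) / Run Time * 100
Ideal output time = 2.0 * 355 = 710.0 min
Performance = 710.0 / 755 * 100 = 94.0%

94.0%


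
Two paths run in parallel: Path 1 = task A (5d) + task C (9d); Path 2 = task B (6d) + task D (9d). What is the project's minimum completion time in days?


Path 1 = 5 + 9 = 14 days
Path 2 = 6 + 9 = 15 days
Duration = max(14, 15) = 15 days

15 days


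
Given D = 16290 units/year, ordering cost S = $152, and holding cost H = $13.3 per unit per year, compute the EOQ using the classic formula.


Formula: EOQ = sqrt(2 * D * S / H)
Numerator: 2 * 16290 * 152 = 4952160
2DS/H = 4952160 / 13.3 = 372342.9
EOQ = sqrt(372342.9) = 610.2 units

610.2 units


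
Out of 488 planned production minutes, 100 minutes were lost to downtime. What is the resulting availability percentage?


Formula: Availability = (Planned Time - Downtime) / Planned Time * 100
Uptime = 488 - 100 = 388 min
Availability = 388 / 488 * 100 = 79.5%

79.5%


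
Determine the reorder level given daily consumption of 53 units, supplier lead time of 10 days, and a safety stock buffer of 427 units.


Formula: ROP = (Daily Demand * Lead Time) + Safety Stock
Demand during lead time = 53 * 10 = 530 units
ROP = 530 + 427 = 957 units

957 units


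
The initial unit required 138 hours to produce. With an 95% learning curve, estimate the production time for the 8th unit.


Formula: T_n = T_1 * (learning_rate)^(log2(n)) where learning_rate = rate/100
Doublings = log2(8) = 3
T_n = 138 * 0.95^3
T_n = 138 * 0.8574 = 118.3 hours

118.3 hours


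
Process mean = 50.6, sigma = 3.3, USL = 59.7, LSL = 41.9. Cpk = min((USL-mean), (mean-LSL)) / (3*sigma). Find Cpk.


Cpu = (59.7 - 50.6) / (3 * 3.3) = 0.92
Cpl = (50.6 - 41.9) / (3 * 3.3) = 0.88
Cpk = min(0.92, 0.88) = 0.88

0.88


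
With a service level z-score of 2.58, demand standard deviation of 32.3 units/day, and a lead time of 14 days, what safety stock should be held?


Formula: SS = z * sigma_d * sqrt(LT)
sqrt(LT) = sqrt(14) = 3.7417
SS = 2.58 * 32.3 * 3.7417
SS = 311.8 units

311.8 units


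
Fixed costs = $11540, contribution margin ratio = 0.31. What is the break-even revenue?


Formula: BER = Fixed Costs / Contribution Margin Ratio
BER = $11540 / 0.31
BER = $37225.81 (to the nearest cent)

$37225.81


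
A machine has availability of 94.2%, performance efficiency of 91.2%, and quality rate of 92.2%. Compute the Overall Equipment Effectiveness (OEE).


Formula: OEE = Availability * Performance * Quality / 10000
A * P = 94.2% * 91.2% / 100 = 85.91%
OEE = 85.91% * 92.2% / 100 = 79.2%

79.2%


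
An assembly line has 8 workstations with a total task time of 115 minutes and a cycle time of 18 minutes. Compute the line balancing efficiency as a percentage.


Formula: Efficiency = Sum of Task Times / (N_stations * CT) * 100
Total station capacity = 8 stations * 18 min = 144 min
Efficiency = 115 / 144 * 100 = 79.9%

79.9%


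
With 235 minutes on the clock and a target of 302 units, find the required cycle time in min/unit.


Formula: CT = Available Time / Number of Units
CT = 235 min / 302 units
CT = 0.78 min/unit

0.78 min/unit


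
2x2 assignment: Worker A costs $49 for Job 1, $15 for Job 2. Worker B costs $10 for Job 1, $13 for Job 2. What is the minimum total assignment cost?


Option 1: A->1 + B->2 = $49 + $13 = $62
Option 2: A->2 + B->1 = $15 + $10 = $25
Min cost = min($62, $25) = $25

$25


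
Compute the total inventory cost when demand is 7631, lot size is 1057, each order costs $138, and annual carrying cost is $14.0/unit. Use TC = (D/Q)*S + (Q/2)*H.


TC = 7631/1057 * 138 + 1057/2 * 14.0

$8395.29


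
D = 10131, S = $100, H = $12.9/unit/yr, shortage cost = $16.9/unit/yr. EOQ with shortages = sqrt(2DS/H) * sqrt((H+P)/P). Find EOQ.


Formula: EOQ* = sqrt(2DS/H) * sqrt((H+P)/P)
Base EOQ = sqrt(2*10131*100/12.9) = 396.32 units
Correction = sqrt((12.9+16.9)/16.9) = 1.3279
EOQ* = 396.32 * 1.3279 = 526.3 units

526.3 units


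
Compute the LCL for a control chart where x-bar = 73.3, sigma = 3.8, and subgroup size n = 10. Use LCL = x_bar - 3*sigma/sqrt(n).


LCL = 73.3 - 3 * 3.8 / sqrt(10)

69.7


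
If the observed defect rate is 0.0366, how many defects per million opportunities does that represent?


DPMO = defect_rate * 1000000 = 0.0366 * 1000000

36600


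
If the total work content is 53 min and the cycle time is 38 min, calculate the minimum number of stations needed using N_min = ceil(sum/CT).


Formula: N_min = ceil(Sum of Task Times / Cycle Time)
N_min = ceil(53 min / 38 min) = ceil(1.3947)
N_min = 2 stations

2


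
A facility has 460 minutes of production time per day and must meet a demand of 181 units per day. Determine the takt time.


Formula: Takt Time = Available Production Time / Customer Demand
Takt = 460 min/day / 181 units/day
Takt = 2.54 min/unit

2.54 min/unit


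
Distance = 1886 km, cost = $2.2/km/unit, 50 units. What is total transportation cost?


TC = dist * cost * units = 1886 * 2.2 * 50 = $207460.00

$207460.00


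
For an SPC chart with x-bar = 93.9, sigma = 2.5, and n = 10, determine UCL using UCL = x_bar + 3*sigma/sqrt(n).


UCL = 93.9 + 3 * 2.5 / sqrt(10)

96.27


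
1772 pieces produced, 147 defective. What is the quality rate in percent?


Formula: Quality Rate = Good Pieces / Total Pieces * 100
Good pieces = 1772 - 147 = 1625
QR = 1625 / 1772 * 100 = 91.7%

91.7%


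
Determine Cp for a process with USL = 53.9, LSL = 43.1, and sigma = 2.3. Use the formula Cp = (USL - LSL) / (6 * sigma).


Cp = (53.9 - 43.1) / (6 * 2.3)

0.78


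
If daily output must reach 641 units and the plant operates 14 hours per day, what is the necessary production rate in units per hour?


Formula: Production Rate = Daily Demand / Available Hours
Rate = 641 units/day / 14 hours/day
Rate = 45.8 units/hour

45.8 units/hour


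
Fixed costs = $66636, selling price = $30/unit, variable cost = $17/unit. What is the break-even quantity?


Formula: BEQ = Fixed Costs / (Price - Variable Cost)
Contribution margin = $30 - $17 = $13/unit
BEQ = ceil($66636 / $13/unit) = ceil(5125.85) = 5126 units

5126 units


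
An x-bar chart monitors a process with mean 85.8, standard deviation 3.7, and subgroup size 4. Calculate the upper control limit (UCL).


UCL = 85.8 + 3 * 3.7 / sqrt(4)

91.35


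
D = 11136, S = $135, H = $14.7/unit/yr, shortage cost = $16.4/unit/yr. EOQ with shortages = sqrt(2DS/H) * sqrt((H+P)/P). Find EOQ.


Formula: EOQ* = sqrt(2DS/H) * sqrt((H+P)/P)
Base EOQ = sqrt(2*11136*135/14.7) = 452.26 units
Correction = sqrt((14.7+16.4)/16.4) = 1.37708
EOQ* = 452.26 * 1.37708 = 622.8 units

622.8 units


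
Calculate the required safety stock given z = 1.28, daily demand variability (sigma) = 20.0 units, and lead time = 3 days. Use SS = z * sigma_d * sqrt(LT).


Formula: SS = z * sigma_d * sqrt(LT)
sqrt(LT) = sqrt(3) = 1.7321
SS = 1.28 * 20.0 * 1.7321
SS = 44.3 units

44.3 units


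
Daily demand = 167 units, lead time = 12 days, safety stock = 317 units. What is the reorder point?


Formula: ROP = (Daily Demand * Lead Time) + Safety Stock
Demand during lead time = 167 * 12 = 2004 units
ROP = 2004 + 317 = 2321 units

2321 units


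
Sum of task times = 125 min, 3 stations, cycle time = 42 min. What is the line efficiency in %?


Formula: Efficiency = Sum of Task Times / (N_stations * CT) * 100
Total station capacity = 3 stations * 42 min = 126 min
Efficiency = 125 / 126 * 100 = 99.2%

99.2%


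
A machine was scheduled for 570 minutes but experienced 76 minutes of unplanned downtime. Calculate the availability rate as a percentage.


Formula: Availability = (Planned Time - Downtime) / Planned Time * 100
Uptime = 570 - 76 = 494 min
Availability = 494 / 570 * 100 = 86.7%

86.7%


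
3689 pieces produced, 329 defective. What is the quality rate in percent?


Formula: Quality Rate = Good Pieces / Total Pieces * 100
Good pieces = 3689 - 329 = 3360
QR = 3360 / 3689 * 100 = 91.1%

91.1%


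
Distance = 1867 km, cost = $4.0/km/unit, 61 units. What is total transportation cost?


TC = dist * cost * units = 1867 * 4.0 * 61 = $455548.00

$455548.00


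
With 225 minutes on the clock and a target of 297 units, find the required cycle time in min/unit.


Formula: CT = Available Time / Number of Units
CT = 225 min / 297 units
CT = 0.76 min/unit

0.76 min/unit


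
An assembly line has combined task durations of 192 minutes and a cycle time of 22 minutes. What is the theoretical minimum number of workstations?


Formula: N_min = ceil(Sum of Task Times / Cycle Time)
N_min = ceil(192 min / 22 min) = ceil(8.7273)
N_min = 9 stations

9


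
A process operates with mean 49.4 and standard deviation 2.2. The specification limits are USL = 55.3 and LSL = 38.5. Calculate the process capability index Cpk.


Cpu = (55.3 - 49.4) / (3 * 2.2) = 0.89
Cpl = (49.4 - 38.5) / (3 * 2.2) = 1.65
Cpk = min(0.89, 1.65) = 0.89

0.89


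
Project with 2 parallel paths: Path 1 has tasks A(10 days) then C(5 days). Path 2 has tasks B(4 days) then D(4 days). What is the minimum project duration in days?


Path 1 = 10 + 5 = 15 days
Path 2 = 4 + 4 = 8 days
Duration = max(15, 8) = 15 days

15 days


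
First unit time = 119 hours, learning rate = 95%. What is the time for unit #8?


Formula: T_n = T_1 * (learning_rate)^(log2(n)) where learning_rate = rate/100
Doublings = log2(8) = 3
T_n = 119 * 0.95^3
T_n = 119 * 0.8574 = 102.0 hours

102.0 hours


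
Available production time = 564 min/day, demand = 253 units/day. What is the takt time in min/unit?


Formula: Takt Time = Available Production Time / Customer Demand
Takt = 564 min/day / 253 units/day
Takt = 2.23 min/unit

2.23 min/unit


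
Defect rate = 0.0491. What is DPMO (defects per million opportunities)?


DPMO = defect_rate * 1000000 = 0.0491 * 1000000

49100


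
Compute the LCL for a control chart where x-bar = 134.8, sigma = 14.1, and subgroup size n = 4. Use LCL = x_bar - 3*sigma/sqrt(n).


LCL = 134.8 - 3 * 14.1 / sqrt(4)

113.65


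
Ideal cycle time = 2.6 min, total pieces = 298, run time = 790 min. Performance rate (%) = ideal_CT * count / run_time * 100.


Formula: Performance = (Ideal CT * Total Count) / Run Time * 100
Ideal output time = 2.6 * 298 = 774.8 min
Performance = 774.8 / 790 * 100 = 98.1%

98.1%


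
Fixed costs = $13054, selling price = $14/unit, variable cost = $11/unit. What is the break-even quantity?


Formula: BEQ = Fixed Costs / (Price - Variable Cost)
Contribution margin = $14 - $11 = $3/unit
BEQ = ceil($13054 / $3/unit) = ceil(4351.33) = 4352 units

4352 units


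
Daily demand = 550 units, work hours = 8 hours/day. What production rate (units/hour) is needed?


Formula: Production Rate = Daily Demand / Available Hours
Rate = 550 units/day / 8 hours/day
Rate = 68.8 units/hour

68.8 units/hour


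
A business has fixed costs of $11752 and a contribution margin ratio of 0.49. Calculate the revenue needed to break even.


Formula: BER = Fixed Costs / Contribution Margin Ratio
BER = $11752 / 0.49
BER = $23983.67 (to the nearest cent)

$23983.67


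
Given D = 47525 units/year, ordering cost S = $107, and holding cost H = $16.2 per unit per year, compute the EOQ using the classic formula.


Formula: EOQ = sqrt(2 * D * S / H)
Numerator: 2 * 47525 * 107 = 10170350
2DS/H = 10170350 / 16.2 = 627799.4
EOQ = sqrt(627799.4) = 792.3 units

792.3 units


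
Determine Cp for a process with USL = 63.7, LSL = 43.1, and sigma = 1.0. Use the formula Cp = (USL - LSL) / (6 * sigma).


Cp = (63.7 - 43.1) / (6 * 1.0)

3.43


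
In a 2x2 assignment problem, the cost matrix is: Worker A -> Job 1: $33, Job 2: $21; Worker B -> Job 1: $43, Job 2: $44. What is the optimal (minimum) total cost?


Option 1: A->1 + B->2 = $33 + $44 = $77
Option 2: A->2 + B->1 = $21 + $43 = $64
Min cost = min($77, $64) = $64

$64


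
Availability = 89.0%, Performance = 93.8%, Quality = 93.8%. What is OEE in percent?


Formula: OEE = Availability * Performance * Quality / 10000
A * P = 89.0% * 93.8% / 100 = 83.48%
OEE = 83.48% * 93.8% / 100 = 78.3%

78.3%
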